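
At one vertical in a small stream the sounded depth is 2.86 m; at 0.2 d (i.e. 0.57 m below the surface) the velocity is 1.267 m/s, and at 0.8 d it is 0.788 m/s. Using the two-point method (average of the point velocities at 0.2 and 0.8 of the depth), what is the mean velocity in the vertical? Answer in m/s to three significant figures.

1.03 m/s

v̄ = (1.267 + 0.788) / 2 = 1.028 m/s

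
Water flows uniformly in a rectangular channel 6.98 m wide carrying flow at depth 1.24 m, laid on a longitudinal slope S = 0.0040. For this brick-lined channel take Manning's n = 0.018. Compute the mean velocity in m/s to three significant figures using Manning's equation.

3.31 m/s

A = b·y = 6.98 × 1.24 = 8.655 m²
P = b + 2y = 6.98 + 2×1.24 = 9.460 m
R = A/P = 8.655/9.460 = 0.9149 m
Q = (1/n)·A·R^(2/3)·S^(1/2) = (1/0.018) × 8.655 × 0.9149^(2/3) × 0.0040^(1/2) = 28.66 m³/s
V = Q/A = 28.66/8.655 = 3.311 m/s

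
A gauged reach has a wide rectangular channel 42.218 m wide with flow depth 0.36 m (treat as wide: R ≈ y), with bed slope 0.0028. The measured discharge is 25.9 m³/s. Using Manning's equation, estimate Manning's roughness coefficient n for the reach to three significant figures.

A = b·y = 42.218 × 0.36 = 15.20 m²
Wide channel: R ≈ y = 0.36 m
n = (1/Q)·A·R^(2/3)·S^(1/2) = (1/25.9) × 15.20 × 0.5061 × 0.05292 = 0.01571

0.0157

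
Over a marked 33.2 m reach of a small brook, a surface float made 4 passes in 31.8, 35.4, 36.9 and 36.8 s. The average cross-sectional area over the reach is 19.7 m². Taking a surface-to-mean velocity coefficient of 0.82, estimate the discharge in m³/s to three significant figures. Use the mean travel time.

15.2 m³/s

t̄ = (31.8 + 35.4 + 36.9 + 36.8) / 4 = 35.225 s
v_surface = L / t̄ = 33.2 / 35.225 = 0.9425 m/s
v_mean = 0.82 × 0.9425 = 0.7729 m/s
Q = A × v_mean = 19.7 × 0.7729 = 15.23 m³/s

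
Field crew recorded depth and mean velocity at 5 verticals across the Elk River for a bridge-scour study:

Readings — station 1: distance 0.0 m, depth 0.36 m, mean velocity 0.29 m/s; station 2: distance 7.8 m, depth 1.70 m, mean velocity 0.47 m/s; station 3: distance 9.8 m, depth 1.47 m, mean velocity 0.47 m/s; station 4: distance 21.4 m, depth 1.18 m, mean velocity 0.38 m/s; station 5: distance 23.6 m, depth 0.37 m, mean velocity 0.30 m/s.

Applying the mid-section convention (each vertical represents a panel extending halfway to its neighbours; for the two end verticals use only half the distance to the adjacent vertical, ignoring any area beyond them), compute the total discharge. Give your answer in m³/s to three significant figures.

w_1 = (7.8 − 0.0)/2 = 3.9 m; q_1 = 0.29 × 0.36 × 3.9 = 0.4072 m³/s
w_2 = (9.8 − 0.0)/2 = 4.9 m; q_2 = 0.47 × 1.70 × 4.9 = 3.915 m³/s
w_3 = (21.4 − 7.8)/2 = 6.8 m; q_3 = 0.47 × 1.47 × 6.8 = 4.698 m³/s
w_4 = (23.6 − 9.8)/2 = 6.9 m; q_4 = 0.38 × 1.18 × 6.9 = 3.094 m³/s
w_5 = (23.6 − 21.4)/2 = 1.1 m; q_5 = 0.30 × 0.37 × 1.1 = 0.1221 m³/s
Q = Σ qᵢ = 12.24 m³/s

12.2 m³/s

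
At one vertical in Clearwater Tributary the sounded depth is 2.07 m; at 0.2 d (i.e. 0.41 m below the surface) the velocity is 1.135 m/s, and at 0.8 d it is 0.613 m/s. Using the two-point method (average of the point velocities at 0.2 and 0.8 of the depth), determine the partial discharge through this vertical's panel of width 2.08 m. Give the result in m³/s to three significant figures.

3.76 m³/s

v̄ = (1.135 + 0.613) / 2 = 0.8740 m/s
q = v̄ × d × w = 0.8740 × 2.07 × 2.08 = 3.763 m³/s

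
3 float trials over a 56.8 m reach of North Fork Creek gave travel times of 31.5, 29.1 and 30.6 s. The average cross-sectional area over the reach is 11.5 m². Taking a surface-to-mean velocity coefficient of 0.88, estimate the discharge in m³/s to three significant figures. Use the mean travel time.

18.9 m³/s

t̄ = (31.5 + 29.1 + 30.6) / 3 = 30.4 s
v_surface = L / t̄ = 56.8 / 30.4 = 1.868 m/s
v_mean = 0.88 × 1.868 = 1.644 m/s
Q = A × v_mean = 11.5 × 1.644 = 18.91 m³/s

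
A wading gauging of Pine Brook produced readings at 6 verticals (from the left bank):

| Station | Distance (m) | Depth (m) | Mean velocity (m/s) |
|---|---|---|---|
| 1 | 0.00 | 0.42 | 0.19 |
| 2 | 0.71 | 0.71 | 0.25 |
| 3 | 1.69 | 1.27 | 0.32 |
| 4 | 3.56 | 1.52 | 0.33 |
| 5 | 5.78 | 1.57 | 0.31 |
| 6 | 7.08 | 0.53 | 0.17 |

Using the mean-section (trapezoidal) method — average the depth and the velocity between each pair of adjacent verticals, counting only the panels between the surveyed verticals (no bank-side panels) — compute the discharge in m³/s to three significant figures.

Panel 1-2: Δb = 0.71 m, d̄ = (0.42+0.71)/2 = 0.565, v̄ = (0.19+0.25)/2 = 0.22 → q = 0.71×0.565×0.22 = 0.08825 m³/s
Panel 2-3: Δb = 0.98 m, d̄ = (0.71+1.27)/2 = 0.99, v̄ = (0.25+0.32)/2 = 0.285 → q = 0.98×0.99×0.285 = 0.2765 m³/s
Panel 3-4: Δb = 1.87 m, d̄ = (1.27+1.52)/2 = 1.395, v̄ = (0.32+0.33)/2 = 0.325 → q = 1.87×1.395×0.325 = 0.8478 m³/s
Panel 4-5: Δb = 2.22 m, d̄ = (1.52+1.57)/2 = 1.545, v̄ = (0.33+0.31)/2 = 0.32 → q = 2.22×1.545×0.32 = 1.098 m³/s
Panel 5-6: Δb = 1.3 m, d̄ = (1.57+0.53)/2 = 1.05, v̄ = (0.31+0.17)/2 = 0.24 → q = 1.3×1.05×0.24 = 0.3276 m³/s
Q = Σ q = 2.638 m³/s

2.64 m³/s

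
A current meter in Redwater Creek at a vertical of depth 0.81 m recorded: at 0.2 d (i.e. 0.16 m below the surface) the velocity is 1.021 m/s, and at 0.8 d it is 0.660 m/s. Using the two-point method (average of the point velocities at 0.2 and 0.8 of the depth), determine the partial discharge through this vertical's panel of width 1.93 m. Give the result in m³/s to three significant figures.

v̄ = (1.021 + 0.660) / 2 = 0.8405 m/s
q = v̄ × d × w = 0.8405 × 0.81 × 1.93 = 1.314 m³/s

1.31 m³/s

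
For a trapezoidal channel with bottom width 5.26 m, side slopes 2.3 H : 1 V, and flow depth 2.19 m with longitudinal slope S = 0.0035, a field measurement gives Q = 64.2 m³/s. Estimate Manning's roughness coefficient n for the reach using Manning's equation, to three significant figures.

A = (b + z·y)·y = (5.26 + 2.3×2.19)×2.19 = 22.55 m²
P = b + 2y√(1+z²) = 5.26 + 2×2.19×√(1+2.3²) = 16.24 m
R = A/P = 22.55/16.24 = 1.388 m
n = (1/Q)·A·R^(2/3)·S^(1/2) = (1/64.2) × 22.55 × 1.244 × 0.05916 = 0.02586

0.0259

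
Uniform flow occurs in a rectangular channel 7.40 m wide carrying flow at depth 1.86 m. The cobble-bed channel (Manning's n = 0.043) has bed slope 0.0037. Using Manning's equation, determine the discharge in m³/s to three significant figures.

22.4 m³/s

A = b·y = 7.40 × 1.86 = 13.76 m²
P = b + 2y = 7.40 + 2×1.86 = 11.12 m
R = A/P = 13.76/11.12 = 1.238 m
Q = (1/n)·A·R^(2/3)·S^(1/2) = (1/0.043) × 13.76 × 1.238^(2/3) × 0.0037^(1/2) = 22.45 m³/s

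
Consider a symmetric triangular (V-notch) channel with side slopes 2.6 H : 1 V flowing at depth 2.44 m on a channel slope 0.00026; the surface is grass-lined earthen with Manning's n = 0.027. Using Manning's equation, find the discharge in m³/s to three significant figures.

10.1 m³/s

A = z·y² = 2.6×2.44² = 15.48 m²
P = 2y√(1+z²) = 2×2.44×√(1+2.6²) = 13.59 m
R = A/P = 15.48/13.59 = 1.139 m
Q = (1/n)·A·R^(2/3)·S^(1/2) = (1/0.027) × 15.48 × 1.139^(2/3) × 0.00026^(1/2) = 10.08 m³/s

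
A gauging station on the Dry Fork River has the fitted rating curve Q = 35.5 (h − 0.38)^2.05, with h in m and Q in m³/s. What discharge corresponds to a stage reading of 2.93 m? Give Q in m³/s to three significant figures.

Q = 35.5 × (2.93 − 0.38)^2.05 = 35.5 × 2.55^2.05 = 241.9 m³/s

242 m³/s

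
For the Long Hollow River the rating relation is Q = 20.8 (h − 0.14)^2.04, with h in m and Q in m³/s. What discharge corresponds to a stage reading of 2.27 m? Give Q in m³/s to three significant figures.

Q = 20.8 × (2.27 − 0.14)^2.04 = 20.8 × 2.13^2.04 = 97.27 m³/s

97.3 m³/s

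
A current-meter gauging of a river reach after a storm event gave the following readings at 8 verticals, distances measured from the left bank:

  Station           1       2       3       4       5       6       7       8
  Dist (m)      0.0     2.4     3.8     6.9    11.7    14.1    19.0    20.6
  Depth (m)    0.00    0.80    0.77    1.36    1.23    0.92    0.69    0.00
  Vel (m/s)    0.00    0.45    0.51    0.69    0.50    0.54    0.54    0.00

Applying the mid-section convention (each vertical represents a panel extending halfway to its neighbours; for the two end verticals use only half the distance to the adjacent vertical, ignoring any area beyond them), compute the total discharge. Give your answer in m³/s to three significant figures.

10.5 m³/s

w_2 = (3.8 − 0.0)/2 = 1.9 m; q_2 = 0.45 × 0.80 × 1.9 = 0.6840 m³/s
w_3 = (6.9 − 2.4)/2 = 2.25 m; q_3 = 0.51 × 0.77 × 2.25 = 0.8836 m³/s
w_4 = (11.7 − 3.8)/2 = 3.95 m; q_4 = 0.69 × 1.36 × 3.95 = 3.707 m³/s
w_5 = (14.1 − 6.9)/2 = 3.6 m; q_5 = 0.50 × 1.23 × 3.6 = 2.214 m³/s
w_6 = (19.0 − 11.7)/2 = 3.65 m; q_6 = 0.54 × 0.92 × 3.65 = 1.813 m³/s
w_7 = (20.6 − 14.1)/2 = 3.25 m; q_7 = 0.54 × 0.69 × 3.25 = 1.211 m³/s
Stations 1, 8 contribute zero (depth or velocity is 0).
Q = Σ qᵢ = 10.51 m³/s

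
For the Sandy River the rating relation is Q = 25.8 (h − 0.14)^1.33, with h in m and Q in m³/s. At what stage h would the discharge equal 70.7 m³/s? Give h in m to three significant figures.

2.27 m

h − h₀ = (Q/C)^(1/b) = (70.7/25.8)^(1/1.33) = 2.134 m
h = 0.14 + 2.134 = 2.274 m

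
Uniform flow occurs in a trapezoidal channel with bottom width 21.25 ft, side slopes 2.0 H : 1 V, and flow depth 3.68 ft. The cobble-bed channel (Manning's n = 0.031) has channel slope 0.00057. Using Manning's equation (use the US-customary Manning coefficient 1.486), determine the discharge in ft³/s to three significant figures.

A = (b + z·y)·y = (21.25 + 2.0×3.68)×3.68 = 105.3 ft²
P = b + 2y√(1+z²) = 21.25 + 2×3.68×√(1+2.0²) = 37.71 ft
R = A/P = 105.3/37.71 = 2.792 ft
Q = (1.486/n)·A·R^(2/3)·S^(1/2) = (1.486/0.031) × 105.3 × 2.792^(2/3) × 0.00057^(1/2) = 238.9 ft³/s

239 ft³/s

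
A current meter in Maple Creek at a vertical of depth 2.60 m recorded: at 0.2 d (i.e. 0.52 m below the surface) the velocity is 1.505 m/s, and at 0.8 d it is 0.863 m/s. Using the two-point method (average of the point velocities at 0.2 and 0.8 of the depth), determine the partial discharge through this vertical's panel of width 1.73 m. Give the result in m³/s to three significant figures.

v̄ = (1.505 + 0.863) / 2 = 1.184 m/s
q = v̄ × d × w = 1.184 × 2.60 × 1.73 = 5.326 m³/s

5.33 m³/s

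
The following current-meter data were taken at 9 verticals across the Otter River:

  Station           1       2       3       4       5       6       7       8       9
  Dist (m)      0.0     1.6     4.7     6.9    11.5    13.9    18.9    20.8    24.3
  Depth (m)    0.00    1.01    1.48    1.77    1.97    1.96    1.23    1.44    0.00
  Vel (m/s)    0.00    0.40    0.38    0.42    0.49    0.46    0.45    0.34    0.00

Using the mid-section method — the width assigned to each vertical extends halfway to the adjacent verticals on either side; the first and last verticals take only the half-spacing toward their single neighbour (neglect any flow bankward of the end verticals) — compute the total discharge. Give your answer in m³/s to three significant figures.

14.9 m³/s

w_2 = (4.7 − 0.0)/2 = 2.35 m; q_2 = 0.40 × 1.01 × 2.35 = 0.9494 m³/s
w_3 = (6.9 − 1.6)/2 = 2.65 m; q_3 = 0.38 × 1.48 × 2.65 = 1.490 m³/s
w_4 = (11.5 − 4.7)/2 = 3.4 m; q_4 = 0.42 × 1.77 × 3.4 = 2.528 m³/s
w_5 = (13.9 − 6.9)/2 = 3.5 m; q_5 = 0.49 × 1.97 × 3.5 = 3.379 m³/s
w_6 = (18.9 − 11.5)/2 = 3.7 m; q_6 = 0.46 × 1.96 × 3.7 = 3.336 m³/s
w_7 = (20.8 − 13.9)/2 = 3.45 m; q_7 = 0.45 × 1.23 × 3.45 = 1.910 m³/s
w_8 = (24.3 − 18.9)/2 = 2.7 m; q_8 = 0.34 × 1.44 × 2.7 = 1.322 m³/s
Stations 1, 9 contribute zero (depth or velocity is 0).
Q = Σ qᵢ = 14.91 m³/s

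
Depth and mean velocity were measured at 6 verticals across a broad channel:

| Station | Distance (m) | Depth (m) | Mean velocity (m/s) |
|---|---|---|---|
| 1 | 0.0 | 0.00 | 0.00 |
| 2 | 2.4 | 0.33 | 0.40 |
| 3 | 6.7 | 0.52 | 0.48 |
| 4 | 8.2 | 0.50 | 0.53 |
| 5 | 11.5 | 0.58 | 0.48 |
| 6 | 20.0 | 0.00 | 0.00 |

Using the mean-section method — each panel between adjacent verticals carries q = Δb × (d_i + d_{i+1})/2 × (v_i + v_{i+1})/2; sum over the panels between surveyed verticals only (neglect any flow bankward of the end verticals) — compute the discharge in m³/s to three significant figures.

2.76 m³/s

Panel 1-2: Δb = 2.4 m, d̄ = (0.00+0.33)/2 = 0.165, v̄ = (0.00+0.40)/2 = 0.2 → q = 2.4×0.165×0.2 = 0.07920 m³/s
Panel 2-3: Δb = 4.3 m, d̄ = (0.33+0.52)/2 = 0.425, v̄ = (0.40+0.48)/2 = 0.44 → q = 4.3×0.425×0.44 = 0.8041 m³/s
Panel 3-4: Δb = 1.5 m, d̄ = (0.52+0.50)/2 = 0.51, v̄ = (0.48+0.53)/2 = 0.505 → q = 1.5×0.51×0.505 = 0.3863 m³/s
Panel 4-5: Δb = 3.3 m, d̄ = (0.50+0.58)/2 = 0.54, v̄ = (0.53+0.48)/2 = 0.505 → q = 3.3×0.54×0.505 = 0.8999 m³/s
Panel 5-6: Δb = 8.5 m, d̄ = (0.58+0.00)/2 = 0.29, v̄ = (0.48+0.00)/2 = 0.24 → q = 8.5×0.29×0.24 = 0.5916 m³/s
Q = Σ q = 2.761 m³/s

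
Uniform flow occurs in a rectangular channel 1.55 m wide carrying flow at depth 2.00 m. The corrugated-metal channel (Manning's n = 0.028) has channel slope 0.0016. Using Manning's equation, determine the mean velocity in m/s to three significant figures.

0.969 m/s

A = b·y = 1.55 × 2.00 = 3.100 m²
P = b + 2y = 1.55 + 2×2.00 = 5.550 m
R = A/P = 3.100/5.550 = 0.5586 m
Q = (1/n)·A·R^(2/3)·S^(1/2) = (1/0.028) × 3.100 × 0.5586^(2/3) × 0.0016^(1/2) = 3.004 m³/s
V = Q/A = 3.004/3.100 = 0.9689 m/s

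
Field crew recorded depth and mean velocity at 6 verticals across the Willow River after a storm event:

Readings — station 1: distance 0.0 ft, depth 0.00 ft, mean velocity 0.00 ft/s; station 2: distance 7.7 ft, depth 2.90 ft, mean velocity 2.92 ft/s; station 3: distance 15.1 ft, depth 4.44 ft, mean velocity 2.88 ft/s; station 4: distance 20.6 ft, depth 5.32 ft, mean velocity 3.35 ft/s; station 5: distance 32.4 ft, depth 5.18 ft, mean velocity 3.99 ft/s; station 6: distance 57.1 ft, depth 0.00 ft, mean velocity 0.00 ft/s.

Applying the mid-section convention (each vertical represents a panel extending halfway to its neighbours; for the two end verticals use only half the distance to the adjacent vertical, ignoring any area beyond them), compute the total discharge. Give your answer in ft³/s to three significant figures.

w_2 = (15.1 − 0.0)/2 = 7.55 ft; q_2 = 2.92 × 2.90 × 7.55 = 63.93 ft³/s
w_3 = (20.6 − 7.7)/2 = 6.45 ft; q_3 = 2.88 × 4.44 × 6.45 = 82.48 ft³/s
w_4 = (32.4 − 15.1)/2 = 8.65 ft; q_4 = 3.35 × 5.32 × 8.65 = 154.2 ft³/s
w_5 = (57.1 − 20.6)/2 = 18.25 ft; q_5 = 3.99 × 5.18 × 18.25 = 377.2 ft³/s
Stations 1, 6 contribute zero (depth or velocity is 0).
Q = Σ qᵢ = 677.8 ft³/s

678 ft³/s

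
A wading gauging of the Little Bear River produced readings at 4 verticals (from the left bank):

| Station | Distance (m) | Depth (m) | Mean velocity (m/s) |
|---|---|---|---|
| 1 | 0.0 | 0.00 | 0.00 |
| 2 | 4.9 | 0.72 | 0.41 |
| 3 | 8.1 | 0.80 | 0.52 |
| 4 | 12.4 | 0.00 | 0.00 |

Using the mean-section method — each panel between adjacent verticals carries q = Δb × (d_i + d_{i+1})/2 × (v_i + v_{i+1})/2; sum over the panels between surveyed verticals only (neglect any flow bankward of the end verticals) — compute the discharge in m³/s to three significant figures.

Panel 1-2: Δb = 4.9 m, d̄ = (0.00+0.72)/2 = 0.36, v̄ = (0.00+0.41)/2 = 0.205 → q = 4.9×0.36×0.205 = 0.3616 m³/s
Panel 2-3: Δb = 3.2 m, d̄ = (0.72+0.80)/2 = 0.76, v̄ = (0.41+0.52)/2 = 0.465 → q = 3.2×0.76×0.465 = 1.131 m³/s
Panel 3-4: Δb = 4.3 m, d̄ = (0.80+0.00)/2 = 0.4, v̄ = (0.52+0.00)/2 = 0.26 → q = 4.3×0.4×0.26 = 0.4472 m³/s
Q = Σ q = 1.940 m³/s

1.94 m³/s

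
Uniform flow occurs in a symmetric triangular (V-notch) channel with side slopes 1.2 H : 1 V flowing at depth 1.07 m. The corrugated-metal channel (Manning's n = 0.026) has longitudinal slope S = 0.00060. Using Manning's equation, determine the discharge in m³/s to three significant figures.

A = z·y² = 1.2×1.07² = 1.374 m²
P = 2y√(1+z²) = 2×1.07×√(1+1.2²) = 3.343 m
R = A/P = 1.374/3.343 = 0.4110 m
Q = (1/n)·A·R^(2/3)·S^(1/2) = (1/0.026) × 1.374 × 0.4110^(2/3) × 0.00060^(1/2) = 0.7155 m³/s

0.716 m³/s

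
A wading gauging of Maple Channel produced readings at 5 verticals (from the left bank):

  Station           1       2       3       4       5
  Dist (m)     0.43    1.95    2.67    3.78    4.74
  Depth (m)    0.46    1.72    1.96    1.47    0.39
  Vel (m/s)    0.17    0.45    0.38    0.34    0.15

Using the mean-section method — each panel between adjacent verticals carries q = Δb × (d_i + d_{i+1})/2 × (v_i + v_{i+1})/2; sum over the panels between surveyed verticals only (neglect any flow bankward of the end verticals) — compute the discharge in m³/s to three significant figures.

Panel 1-2: Δb = 1.52 m, d̄ = (0.46+1.72)/2 = 1.09, v̄ = (0.17+0.45)/2 = 0.31 → q = 1.52×1.09×0.31 = 0.5136 m³/s
Panel 2-3: Δb = 0.72 m, d̄ = (1.72+1.96)/2 = 1.84, v̄ = (0.45+0.38)/2 = 0.415 → q = 0.72×1.84×0.415 = 0.5498 m³/s
Panel 3-4: Δb = 1.11 m, d̄ = (1.96+1.47)/2 = 1.715, v̄ = (0.38+0.34)/2 = 0.36 → q = 1.11×1.715×0.36 = 0.6853 m³/s
Panel 4-5: Δb = 0.96 m, d̄ = (1.47+0.39)/2 = 0.93, v̄ = (0.34+0.15)/2 = 0.245 → q = 0.96×0.93×0.245 = 0.2187 m³/s
Q = Σ q = 1.967 m³/s

1.97 m³/s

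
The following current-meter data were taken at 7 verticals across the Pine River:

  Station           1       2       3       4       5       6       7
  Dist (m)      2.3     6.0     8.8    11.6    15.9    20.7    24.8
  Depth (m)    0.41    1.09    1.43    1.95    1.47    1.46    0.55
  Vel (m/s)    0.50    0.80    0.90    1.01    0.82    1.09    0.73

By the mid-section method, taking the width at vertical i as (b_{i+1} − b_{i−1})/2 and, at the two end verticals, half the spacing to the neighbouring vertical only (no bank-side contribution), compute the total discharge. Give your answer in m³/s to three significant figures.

w_1 = (6.0 − 2.3)/2 = 1.85 m; q_1 = 0.50 × 0.41 × 1.85 = 0.3793 m³/s
w_2 = (8.8 − 2.3)/2 = 3.25 m; q_2 = 0.80 × 1.09 × 3.25 = 2.834 m³/s
w_3 = (11.6 − 6.0)/2 = 2.8 m; q_3 = 0.90 × 1.43 × 2.8 = 3.604 m³/s
w_4 = (15.9 − 8.8)/2 = 3.55 m; q_4 = 1.01 × 1.95 × 3.55 = 6.992 m³/s
w_5 = (20.7 − 11.6)/2 = 4.55 m; q_5 = 0.82 × 1.47 × 4.55 = 5.485 m³/s
w_6 = (24.8 − 15.9)/2 = 4.45 m; q_6 = 1.09 × 1.46 × 4.45 = 7.082 m³/s
w_7 = (24.8 − 20.7)/2 = 2.05 m; q_7 = 0.73 × 0.55 × 2.05 = 0.8231 m³/s
Q = Σ qᵢ = 27.20 m³/s

27.2 m³/s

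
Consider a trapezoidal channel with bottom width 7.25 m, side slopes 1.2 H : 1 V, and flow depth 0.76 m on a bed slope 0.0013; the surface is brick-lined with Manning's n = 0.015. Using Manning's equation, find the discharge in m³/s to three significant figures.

A = (b + z·y)·y = (7.25 + 1.2×0.76)×0.76 = 6.203 m²
P = b + 2y√(1+z²) = 7.25 + 2×0.76×√(1+1.2²) = 9.624 m
R = A/P = 6.203/9.624 = 0.6445 m
Q = (1/n)·A·R^(2/3)·S^(1/2) = (1/0.015) × 6.203 × 0.6445^(2/3) × 0.0013^(1/2) = 11.13 m³/s

11.1 m³/s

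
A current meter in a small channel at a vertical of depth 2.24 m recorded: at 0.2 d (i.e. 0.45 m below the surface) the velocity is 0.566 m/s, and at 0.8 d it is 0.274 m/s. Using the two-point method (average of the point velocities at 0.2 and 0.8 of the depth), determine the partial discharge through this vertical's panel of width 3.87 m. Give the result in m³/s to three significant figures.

3.64 m³/s

v̄ = (0.566 + 0.274) / 2 = 0.4200 m/s
q = v̄ × d × w = 0.4200 × 2.24 × 3.87 = 3.641 m³/s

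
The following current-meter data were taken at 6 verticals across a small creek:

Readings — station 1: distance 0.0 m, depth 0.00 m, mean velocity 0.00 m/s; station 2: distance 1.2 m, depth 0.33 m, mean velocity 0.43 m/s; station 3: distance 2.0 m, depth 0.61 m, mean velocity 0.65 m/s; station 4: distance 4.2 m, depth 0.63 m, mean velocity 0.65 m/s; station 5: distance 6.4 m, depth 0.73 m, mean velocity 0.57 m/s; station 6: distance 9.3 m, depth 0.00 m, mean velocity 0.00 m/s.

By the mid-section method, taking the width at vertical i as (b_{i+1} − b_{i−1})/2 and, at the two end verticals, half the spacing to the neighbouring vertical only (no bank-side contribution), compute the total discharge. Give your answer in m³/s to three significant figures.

2.70 m³/s

w_2 = (2.0 − 0.0)/2 = 1 m; q_2 = 0.43 × 0.33 × 1 = 0.1419 m³/s
w_3 = (4.2 − 1.2)/2 = 1.5 m; q_3 = 0.65 × 0.61 × 1.5 = 0.5948 m³/s
w_4 = (6.4 − 2.0)/2 = 2.2 m; q_4 = 0.65 × 0.63 × 2.2 = 0.9009 m³/s
w_5 = (9.3 − 4.2)/2 = 2.55 m; q_5 = 0.57 × 0.73 × 2.55 = 1.061 m³/s
Stations 1, 6 contribute zero (depth or velocity is 0).
Q = Σ qᵢ = 2.699 m³/s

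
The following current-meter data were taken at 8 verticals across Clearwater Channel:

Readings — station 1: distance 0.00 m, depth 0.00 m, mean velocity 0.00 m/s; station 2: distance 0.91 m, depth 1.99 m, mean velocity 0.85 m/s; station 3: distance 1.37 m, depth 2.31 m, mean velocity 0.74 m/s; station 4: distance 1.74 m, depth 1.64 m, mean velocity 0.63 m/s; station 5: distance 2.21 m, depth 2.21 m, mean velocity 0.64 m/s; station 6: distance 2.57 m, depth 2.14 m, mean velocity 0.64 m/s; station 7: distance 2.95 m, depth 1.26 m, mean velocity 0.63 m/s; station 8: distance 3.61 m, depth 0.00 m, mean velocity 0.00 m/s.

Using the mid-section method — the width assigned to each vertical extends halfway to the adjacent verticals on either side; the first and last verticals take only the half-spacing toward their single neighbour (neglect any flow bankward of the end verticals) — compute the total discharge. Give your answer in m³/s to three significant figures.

3.81 m³/s

w_2 = (1.37 − 0.00)/2 = 0.685 m; q_2 = 0.85 × 1.99 × 0.685 = 1.159 m³/s
w_3 = (1.74 − 0.91)/2 = 0.415 m; q_3 = 0.74 × 2.31 × 0.415 = 0.7094 m³/s
w_4 = (2.21 − 1.37)/2 = 0.42 m; q_4 = 0.63 × 1.64 × 0.42 = 0.4339 m³/s
w_5 = (2.57 − 1.74)/2 = 0.415 m; q_5 = 0.64 × 2.21 × 0.415 = 0.5870 m³/s
w_6 = (2.95 − 2.21)/2 = 0.37 m; q_6 = 0.64 × 2.14 × 0.37 = 0.5068 m³/s
w_7 = (3.61 − 2.57)/2 = 0.52 m; q_7 = 0.63 × 1.26 × 0.52 = 0.4128 m³/s
Stations 1, 8 contribute zero (depth or velocity is 0).
Q = Σ qᵢ = 3.809 m³/s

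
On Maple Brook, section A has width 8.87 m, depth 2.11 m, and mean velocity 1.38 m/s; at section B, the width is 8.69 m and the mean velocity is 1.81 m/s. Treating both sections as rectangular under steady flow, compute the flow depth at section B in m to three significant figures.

1.64 m

Q = A₁V₁ = (8.87×2.11) × 1.38 = 25.83 m³/s
d₂ = Q/(b₂ V₂) = 25.83/(8.69×1.81) = 1.642 m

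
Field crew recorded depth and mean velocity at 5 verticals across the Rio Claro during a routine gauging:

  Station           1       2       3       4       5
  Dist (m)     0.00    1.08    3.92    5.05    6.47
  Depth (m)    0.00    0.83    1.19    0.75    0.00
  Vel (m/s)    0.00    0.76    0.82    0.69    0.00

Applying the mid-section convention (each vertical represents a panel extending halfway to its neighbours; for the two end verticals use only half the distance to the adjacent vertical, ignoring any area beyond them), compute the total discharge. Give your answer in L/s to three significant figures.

w_2 = (3.92 − 0.00)/2 = 1.96 m; q_2 = 0.76 × 0.83 × 1.96 = 1.236 m³/s
w_3 = (5.05 − 1.08)/2 = 1.985 m; q_3 = 0.82 × 1.19 × 1.985 = 1.937 m³/s
w_4 = (6.47 − 3.92)/2 = 1.275 m; q_4 = 0.69 × 0.75 × 1.275 = 0.6598 m³/s
Stations 1, 5 contribute zero (depth or velocity is 0).
Q = Σ qᵢ = 3.833 m³/s
= 3.833 × 1000 = 3833 L/s

3830 L/s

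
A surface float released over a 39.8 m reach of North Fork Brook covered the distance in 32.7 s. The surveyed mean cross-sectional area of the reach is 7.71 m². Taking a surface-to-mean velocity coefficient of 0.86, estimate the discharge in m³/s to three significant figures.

v_surface = L / t̄ = 39.8 / 32.7 = 1.217 m/s
v_mean = 0.86 × 1.217 = 1.047 m/s
Q = A × v_mean = 7.71 × 1.047 = 8.070 m³/s

8.07 m³/s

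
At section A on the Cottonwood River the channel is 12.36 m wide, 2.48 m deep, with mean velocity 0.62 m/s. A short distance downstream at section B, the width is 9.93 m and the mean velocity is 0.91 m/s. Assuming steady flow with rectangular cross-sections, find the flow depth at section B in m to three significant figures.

Q = A₁V₁ = (12.36×2.48) × 0.62 = 19.00 m³/s
d₂ = Q/(b₂ V₂) = 19.00/(9.93×0.91) = 2.103 m

2.10 m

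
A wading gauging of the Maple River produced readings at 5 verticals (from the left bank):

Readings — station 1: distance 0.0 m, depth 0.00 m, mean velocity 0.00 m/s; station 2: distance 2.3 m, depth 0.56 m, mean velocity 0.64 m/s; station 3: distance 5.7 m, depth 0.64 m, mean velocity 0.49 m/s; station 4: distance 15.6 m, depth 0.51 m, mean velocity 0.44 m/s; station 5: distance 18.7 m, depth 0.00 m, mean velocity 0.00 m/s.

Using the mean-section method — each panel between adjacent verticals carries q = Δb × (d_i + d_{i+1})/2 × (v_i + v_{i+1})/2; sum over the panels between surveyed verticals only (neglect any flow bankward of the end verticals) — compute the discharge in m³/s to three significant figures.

Panel 1-2: Δb = 2.3 m, d̄ = (0.00+0.56)/2 = 0.28, v̄ = (0.00+0.64)/2 = 0.32 → q = 2.3×0.28×0.32 = 0.2061 m³/s
Panel 2-3: Δb = 3.4 m, d̄ = (0.56+0.64)/2 = 0.6, v̄ = (0.64+0.49)/2 = 0.565 → q = 3.4×0.6×0.565 = 1.153 m³/s
Panel 3-4: Δb = 9.9 m, d̄ = (0.64+0.51)/2 = 0.575, v̄ = (0.49+0.44)/2 = 0.465 → q = 9.9×0.575×0.465 = 2.647 m³/s
Panel 4-5: Δb = 3.1 m, d̄ = (0.51+0.00)/2 = 0.255, v̄ = (0.44+0.00)/2 = 0.22 → q = 3.1×0.255×0.22 = 0.1739 m³/s
Q = Σ q = 4.180 m³/s

4.18 m³/s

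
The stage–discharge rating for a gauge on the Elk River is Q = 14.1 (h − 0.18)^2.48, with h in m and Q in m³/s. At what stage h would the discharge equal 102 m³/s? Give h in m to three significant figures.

h − h₀ = (Q/C)^(1/b) = (102/14.1)^(1/2.48) = 2.221 m
h = 0.18 + 2.221 = 2.401 m

2.40 m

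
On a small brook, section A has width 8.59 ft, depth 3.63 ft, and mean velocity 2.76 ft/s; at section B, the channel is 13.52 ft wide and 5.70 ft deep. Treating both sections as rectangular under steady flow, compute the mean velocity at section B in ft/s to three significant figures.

1.12 ft/s

Q = A₁V₁ = (8.59×3.63) × 2.76 = 86.06 ft³/s
A₂ = 13.52 × 5.70 = 77.06 ft²
V₂ = Q/A₂ = 86.06/77.06 = 1.117 ft/s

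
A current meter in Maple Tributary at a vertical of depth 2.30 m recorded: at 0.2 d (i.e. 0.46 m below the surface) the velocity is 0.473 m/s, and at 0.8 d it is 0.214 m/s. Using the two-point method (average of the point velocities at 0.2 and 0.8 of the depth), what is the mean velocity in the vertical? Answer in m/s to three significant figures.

v̄ = (0.473 + 0.214) / 2 = 0.3435 m/s

0.344 m/s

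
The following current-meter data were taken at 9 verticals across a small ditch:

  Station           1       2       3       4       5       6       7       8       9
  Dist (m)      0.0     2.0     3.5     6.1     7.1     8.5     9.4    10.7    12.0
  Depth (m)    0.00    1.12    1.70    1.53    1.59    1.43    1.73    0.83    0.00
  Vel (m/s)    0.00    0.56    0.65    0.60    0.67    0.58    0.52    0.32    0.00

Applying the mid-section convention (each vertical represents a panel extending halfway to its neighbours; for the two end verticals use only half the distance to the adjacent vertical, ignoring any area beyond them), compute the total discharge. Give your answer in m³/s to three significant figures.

8.58 m³/s

w_2 = (3.5 − 0.0)/2 = 1.75 m; q_2 = 0.56 × 1.12 × 1.75 = 1.098 m³/s
w_3 = (6.1 − 2.0)/2 = 2.05 m; q_3 = 0.65 × 1.70 × 2.05 = 2.265 m³/s
w_4 = (7.1 − 3.5)/2 = 1.8 m; q_4 = 0.60 × 1.53 × 1.8 = 1.652 m³/s
w_5 = (8.5 − 6.1)/2 = 1.2 m; q_5 = 0.67 × 1.59 × 1.2 = 1.278 m³/s
w_6 = (9.4 − 7.1)/2 = 1.15 m; q_6 = 0.58 × 1.43 × 1.15 = 0.9538 m³/s
w_7 = (10.7 − 8.5)/2 = 1.1 m; q_7 = 0.52 × 1.73 × 1.1 = 0.9896 m³/s
w_8 = (12.0 − 9.4)/2 = 1.3 m; q_8 = 0.32 × 0.83 × 1.3 = 0.3453 m³/s
Stations 1, 9 contribute zero (depth or velocity is 0).
Q = Σ qᵢ = 8.582 m³/s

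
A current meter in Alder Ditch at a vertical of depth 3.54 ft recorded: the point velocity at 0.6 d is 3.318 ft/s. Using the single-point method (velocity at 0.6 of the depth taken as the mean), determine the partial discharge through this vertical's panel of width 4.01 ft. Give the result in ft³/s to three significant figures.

v̄ = v₀.₆ = 3.318 ft/s
q = v̄ × d × w = 3.318 × 3.54 × 4.01 = 47.10 ft³/s

47.1 ft³/s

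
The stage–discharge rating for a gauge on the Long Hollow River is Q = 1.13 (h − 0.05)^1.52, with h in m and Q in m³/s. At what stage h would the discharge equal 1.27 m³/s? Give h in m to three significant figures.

1.13 m

h − h₀ = (Q/C)^(1/b) = (1.27/1.13)^(1/1.52) = 1.080 m
h = 0.05 + 1.080 = 1.130 m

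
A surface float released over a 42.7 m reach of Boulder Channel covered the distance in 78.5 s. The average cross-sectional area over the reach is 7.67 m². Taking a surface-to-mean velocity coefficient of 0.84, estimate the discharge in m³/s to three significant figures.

v_surface = L / t̄ = 42.7 / 78.5 = 0.5439 m/s
v_mean = 0.84 × 0.5439 = 0.4569 m/s
Q = A × v_mean = 7.67 × 0.4569 = 3.505 m³/s

3.50 m³/s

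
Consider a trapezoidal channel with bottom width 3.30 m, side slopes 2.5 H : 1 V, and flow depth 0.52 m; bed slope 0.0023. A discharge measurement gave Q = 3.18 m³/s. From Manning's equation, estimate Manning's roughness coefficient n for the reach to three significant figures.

0.0193

A = (b + z·y)·y = (3.30 + 2.5×0.52)×0.52 = 2.392 m²
P = b + 2y√(1+z²) = 3.30 + 2×0.52×√(1+2.5²) = 6.100 m
R = A/P = 2.392/6.100 = 0.3921 m
n = (1/Q)·A·R^(2/3)·S^(1/2) = (1/3.18) × 2.392 × 0.5357 × 0.04796 = 0.01933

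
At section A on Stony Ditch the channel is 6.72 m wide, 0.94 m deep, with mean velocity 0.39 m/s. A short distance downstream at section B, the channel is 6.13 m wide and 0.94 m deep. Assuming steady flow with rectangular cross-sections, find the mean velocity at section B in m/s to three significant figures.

Q = A₁V₁ = (6.72×0.94) × 0.39 = 2.464 m³/s
A₂ = 6.13 × 0.94 = 5.762 m²
V₂ = Q/A₂ = 2.464/5.762 = 0.4275 m/s

0.428 m/s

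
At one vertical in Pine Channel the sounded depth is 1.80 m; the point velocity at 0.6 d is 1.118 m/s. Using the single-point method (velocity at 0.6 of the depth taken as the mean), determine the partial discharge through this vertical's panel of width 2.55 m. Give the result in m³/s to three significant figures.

5.13 m³/s

v̄ = v₀.₆ = 1.118 m/s
q = v̄ × d × w = 1.118 × 1.80 × 2.55 = 5.132 m³/s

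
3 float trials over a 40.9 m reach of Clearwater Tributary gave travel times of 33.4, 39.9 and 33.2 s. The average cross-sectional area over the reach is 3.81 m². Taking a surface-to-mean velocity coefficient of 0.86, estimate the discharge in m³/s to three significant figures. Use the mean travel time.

3.78 m³/s

t̄ = (33.4 + 39.9 + 33.2) / 3 = 35.5 s
v_surface = L / t̄ = 40.9 / 35.5 = 1.152 m/s
v_mean = 0.86 × 1.152 = 0.9908 m/s
Q = A × v_mean = 3.81 × 0.9908 = 3.775 m³/s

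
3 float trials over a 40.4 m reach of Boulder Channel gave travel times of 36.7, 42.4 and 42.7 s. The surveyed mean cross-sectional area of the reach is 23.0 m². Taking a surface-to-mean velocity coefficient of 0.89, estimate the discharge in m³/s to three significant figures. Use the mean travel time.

20.4 m³/s

t̄ = (36.7 + 42.4 + 42.7) / 3 = 40.6 s
v_surface = L / t̄ = 40.4 / 40.6 = 0.9951 m/s
v_mean = 0.89 × 0.9951 = 0.8856 m/s
Q = A × v_mean = 23.0 × 0.8856 = 20.37 m³/s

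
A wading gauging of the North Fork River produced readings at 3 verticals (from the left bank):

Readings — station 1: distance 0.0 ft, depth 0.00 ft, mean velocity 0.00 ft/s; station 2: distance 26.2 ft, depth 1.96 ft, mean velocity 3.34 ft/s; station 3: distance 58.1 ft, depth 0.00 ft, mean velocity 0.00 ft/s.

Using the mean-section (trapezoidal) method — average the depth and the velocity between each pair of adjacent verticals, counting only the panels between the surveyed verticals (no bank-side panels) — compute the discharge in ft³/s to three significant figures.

Panel 1-2: Δb = 26.2 ft, d̄ = (0.00+1.96)/2 = 0.98, v̄ = (0.00+3.34)/2 = 1.67 → q = 26.2×0.98×1.67 = 42.88 ft³/s
Panel 2-3: Δb = 31.9 ft, d̄ = (1.96+0.00)/2 = 0.98, v̄ = (3.34+0.00)/2 = 1.67 → q = 31.9×0.98×1.67 = 52.21 ft³/s
Q = Σ q = 95.09 ft³/s

95.1 ft³/s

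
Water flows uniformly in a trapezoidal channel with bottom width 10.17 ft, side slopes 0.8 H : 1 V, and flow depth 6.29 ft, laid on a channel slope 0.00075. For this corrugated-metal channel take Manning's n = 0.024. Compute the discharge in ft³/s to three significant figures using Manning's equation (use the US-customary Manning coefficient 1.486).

384 ft³/s

A = (b + z·y)·y = (10.17 + 0.8×6.29)×6.29 = 95.62 ft²
P = b + 2y√(1+z²) = 10.17 + 2×6.29×√(1+0.8²) = 26.28 ft
R = A/P = 95.62/26.28 = 3.638 ft
Q = (1.486/n)·A·R^(2/3)·S^(1/2) = (1.486/0.024) × 95.62 × 3.638^(2/3) × 0.00075^(1/2) = 383.6 ft³/s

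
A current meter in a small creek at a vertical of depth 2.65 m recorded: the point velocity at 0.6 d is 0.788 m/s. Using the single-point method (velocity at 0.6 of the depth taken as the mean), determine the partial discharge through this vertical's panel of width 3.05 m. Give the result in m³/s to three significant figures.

6.37 m³/s

v̄ = v₀.₆ = 0.788 m/s
q = v̄ × d × w = 0.7880 × 2.65 × 3.05 = 6.369 m³/s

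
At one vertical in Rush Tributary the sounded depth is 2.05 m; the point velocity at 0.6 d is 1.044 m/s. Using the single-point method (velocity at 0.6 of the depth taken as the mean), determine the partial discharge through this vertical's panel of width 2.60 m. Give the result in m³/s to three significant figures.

v̄ = v₀.₆ = 1.044 m/s
q = v̄ × d × w = 1.044 × 2.05 × 2.60 = 5.565 m³/s

5.56 m³/s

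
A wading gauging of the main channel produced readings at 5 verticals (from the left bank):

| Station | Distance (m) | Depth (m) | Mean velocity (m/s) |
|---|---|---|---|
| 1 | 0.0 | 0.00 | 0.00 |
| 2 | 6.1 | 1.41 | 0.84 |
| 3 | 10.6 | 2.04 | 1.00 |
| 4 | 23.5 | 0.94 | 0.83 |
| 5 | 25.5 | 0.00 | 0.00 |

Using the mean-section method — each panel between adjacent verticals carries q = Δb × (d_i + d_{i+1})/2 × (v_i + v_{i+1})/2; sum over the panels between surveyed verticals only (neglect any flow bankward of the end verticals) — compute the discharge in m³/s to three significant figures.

26.9 m³/s

Panel 1-2: Δb = 6.1 m, d̄ = (0.00+1.41)/2 = 0.705, v̄ = (0.00+0.84)/2 = 0.42 → q = 6.1×0.705×0.42 = 1.806 m³/s
Panel 2-3: Δb = 4.5 m, d̄ = (1.41+2.04)/2 = 1.725, v̄ = (0.84+1.00)/2 = 0.92 → q = 4.5×1.725×0.92 = 7.142 m³/s
Panel 3-4: Δb = 12.9 m, d̄ = (2.04+0.94)/2 = 1.49, v̄ = (1.00+0.83)/2 = 0.915 → q = 12.9×1.49×0.915 = 17.59 m³/s
Panel 4-5: Δb = 2 m, d̄ = (0.94+0.00)/2 = 0.47, v̄ = (0.83+0.00)/2 = 0.415 → q = 2×0.47×0.415 = 0.3901 m³/s
Q = Σ q = 26.93 m³/s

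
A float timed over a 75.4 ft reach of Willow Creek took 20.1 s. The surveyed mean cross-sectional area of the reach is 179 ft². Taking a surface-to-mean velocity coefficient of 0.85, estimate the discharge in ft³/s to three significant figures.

v_surface = L / t̄ = 75.4 / 20.1 = 3.751 ft/s
v_mean = 0.85 × 3.751 = 3.189 ft/s
Q = A × v_mean = 179 × 3.189 = 570.8 ft³/s

571 ft³/s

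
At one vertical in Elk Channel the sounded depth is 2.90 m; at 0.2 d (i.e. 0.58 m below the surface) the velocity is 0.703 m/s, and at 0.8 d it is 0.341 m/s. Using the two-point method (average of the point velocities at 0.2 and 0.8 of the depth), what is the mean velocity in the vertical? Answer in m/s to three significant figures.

v̄ = (0.703 + 0.341) / 2 = 0.5220 m/s

0.522 m/s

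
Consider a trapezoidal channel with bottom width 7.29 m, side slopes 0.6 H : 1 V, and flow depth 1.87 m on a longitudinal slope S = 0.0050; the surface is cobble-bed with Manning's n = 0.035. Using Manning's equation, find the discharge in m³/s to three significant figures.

38.8 m³/s

A = (b + z·y)·y = (7.29 + 0.6×1.87)×1.87 = 15.73 m²
P = b + 2y√(1+z²) = 7.29 + 2×1.87×√(1+0.6²) = 11.65 m
R = A/P = 15.73/11.65 = 1.350 m
Q = (1/n)·A·R^(2/3)·S^(1/2) = (1/0.035) × 15.73 × 1.350^(2/3) × 0.0050^(1/2) = 38.82 m³/s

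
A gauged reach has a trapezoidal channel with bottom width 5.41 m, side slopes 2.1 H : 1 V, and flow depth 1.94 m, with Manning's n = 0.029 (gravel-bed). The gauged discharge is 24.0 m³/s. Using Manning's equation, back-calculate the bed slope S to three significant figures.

A = (b + z·y)·y = (5.41 + 2.1×1.94)×1.94 = 18.40 m²
P = b + 2y√(1+z²) = 5.41 + 2×1.94×√(1+2.1²) = 14.43 m
R = A/P = 18.40/14.43 = 1.275 m
S = (Q·n / (1·A·R^(2/3)))² = (24.0×0.029 / (1×18.40×1.176))² = 0.001035

0.00104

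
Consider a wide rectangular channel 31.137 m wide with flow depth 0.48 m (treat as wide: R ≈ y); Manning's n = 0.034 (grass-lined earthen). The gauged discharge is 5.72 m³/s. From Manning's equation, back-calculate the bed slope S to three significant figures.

0.000451

A = b·y = 31.137 × 0.48 = 14.95 m²
Wide channel: R ≈ y = 0.48 m
S = (Q·n / (1·A·R^(2/3)))² = (5.72×0.034 / (1×14.95×0.6130))² = 0.0004505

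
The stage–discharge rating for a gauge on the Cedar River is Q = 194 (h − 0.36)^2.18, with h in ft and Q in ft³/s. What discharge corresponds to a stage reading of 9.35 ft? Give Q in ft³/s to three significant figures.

23300 ft³/s

Q = 194 × (9.35 − 0.36)^2.18 = 194 × 8.99^2.18 = 23280 ft³/s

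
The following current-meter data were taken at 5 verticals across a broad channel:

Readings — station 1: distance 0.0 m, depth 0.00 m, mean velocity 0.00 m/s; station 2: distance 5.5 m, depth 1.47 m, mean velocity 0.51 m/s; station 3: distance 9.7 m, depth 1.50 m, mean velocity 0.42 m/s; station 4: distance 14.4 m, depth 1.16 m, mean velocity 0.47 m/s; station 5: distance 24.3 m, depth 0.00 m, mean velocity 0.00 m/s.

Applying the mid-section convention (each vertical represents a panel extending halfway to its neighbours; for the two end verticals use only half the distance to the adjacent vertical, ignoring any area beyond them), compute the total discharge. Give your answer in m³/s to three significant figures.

w_2 = (9.7 − 0.0)/2 = 4.85 m; q_2 = 0.51 × 1.47 × 4.85 = 3.636 m³/s
w_3 = (14.4 − 5.5)/2 = 4.45 m; q_3 = 0.42 × 1.50 × 4.45 = 2.804 m³/s
w_4 = (24.3 − 9.7)/2 = 7.3 m; q_4 = 0.47 × 1.16 × 7.3 = 3.980 m³/s
Stations 1, 5 contribute zero (depth or velocity is 0).
Q = Σ qᵢ = 10.42 m³/s

10.4 m³/s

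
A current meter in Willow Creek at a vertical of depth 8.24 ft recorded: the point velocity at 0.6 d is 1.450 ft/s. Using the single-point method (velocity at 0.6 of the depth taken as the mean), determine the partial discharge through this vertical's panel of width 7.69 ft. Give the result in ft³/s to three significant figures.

91.9 ft³/s

v̄ = v₀.₆ = 1.450 ft/s
q = v̄ × d × w = 1.450 × 8.24 × 7.69 = 91.88 ft³/s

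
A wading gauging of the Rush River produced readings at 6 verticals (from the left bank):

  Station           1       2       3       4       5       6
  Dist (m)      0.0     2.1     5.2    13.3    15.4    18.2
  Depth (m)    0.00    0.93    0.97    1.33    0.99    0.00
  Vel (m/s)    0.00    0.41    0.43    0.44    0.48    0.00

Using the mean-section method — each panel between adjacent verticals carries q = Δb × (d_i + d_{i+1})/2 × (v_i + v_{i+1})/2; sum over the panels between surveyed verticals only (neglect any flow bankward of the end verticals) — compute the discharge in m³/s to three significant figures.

6.94 m³/s

Panel 1-2: Δb = 2.1 m, d̄ = (0.00+0.93)/2 = 0.465, v̄ = (0.00+0.41)/2 = 0.205 → q = 2.1×0.465×0.205 = 0.2002 m³/s
Panel 2-3: Δb = 3.1 m, d̄ = (0.93+0.97)/2 = 0.95, v̄ = (0.41+0.43)/2 = 0.42 → q = 3.1×0.95×0.42 = 1.237 m³/s
Panel 3-4: Δb = 8.1 m, d̄ = (0.97+1.33)/2 = 1.15, v̄ = (0.43+0.44)/2 = 0.435 → q = 8.1×1.15×0.435 = 4.052 m³/s
Panel 4-5: Δb = 2.1 m, d̄ = (1.33+0.99)/2 = 1.16, v̄ = (0.44+0.48)/2 = 0.46 → q = 2.1×1.16×0.46 = 1.121 m³/s
Panel 5-6: Δb = 2.8 m, d̄ = (0.99+0.00)/2 = 0.495, v̄ = (0.48+0.00)/2 = 0.24 → q = 2.8×0.495×0.24 = 0.3326 m³/s
Q = Σ q = 6.942 m³/s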